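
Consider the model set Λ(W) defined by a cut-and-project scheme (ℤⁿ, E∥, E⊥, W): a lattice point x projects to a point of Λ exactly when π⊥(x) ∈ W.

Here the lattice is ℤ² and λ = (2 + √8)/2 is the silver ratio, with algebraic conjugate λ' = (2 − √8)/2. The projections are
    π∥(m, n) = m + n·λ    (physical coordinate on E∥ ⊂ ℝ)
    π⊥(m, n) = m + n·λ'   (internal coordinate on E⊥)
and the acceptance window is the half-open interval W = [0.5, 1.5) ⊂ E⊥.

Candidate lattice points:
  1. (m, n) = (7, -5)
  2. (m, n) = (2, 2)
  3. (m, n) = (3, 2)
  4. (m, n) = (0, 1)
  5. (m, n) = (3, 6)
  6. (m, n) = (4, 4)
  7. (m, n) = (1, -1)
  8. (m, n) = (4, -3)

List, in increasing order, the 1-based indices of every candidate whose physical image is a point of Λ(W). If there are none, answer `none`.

Compute λ' = (2−√8)/2 = -0.414214, so π⊥(m,n) = m -0.414214·n.
candidate 1: (m,n)=(7,-5) → π∥ = 7-5·λ ≈ -5.071068, π⊥ = 7-5·λ' ≈ 9.071068 ∉ [0.5, 1.5) ⇒ out
candidate 2: (m,n)=(2,2) → π∥ = 2+2·λ ≈ 6.828427, π⊥ = 2+2·λ' ≈ 1.171573 ∈ [0.5, 1.5) ⇒ IN Λ
candidate 3: (m,n)=(3,2) → π∥ = 3+2·λ ≈ 7.828427, π⊥ = 3+2·λ' ≈ 2.171573 ∉ [0.5, 1.5) ⇒ out
candidate 4: (m,n)=(0,1) → π∥ = 0+1·λ ≈ 2.414214, π⊥ = 0+1·λ' ≈ -0.414214 ∉ [0.5, 1.5) ⇒ out
candidate 5: (m,n)=(3,6) → π∥ = 3+6·λ ≈ 17.485281, π⊥ = 3+6·λ' ≈ 0.514719 ∈ [0.5, 1.5) ⇒ IN Λ
candidate 6: (m,n)=(4,4) → π∥ = 4+4·λ ≈ 13.656854, π⊥ = 4+4·λ' ≈ 2.343146 ∉ [0.5, 1.5) ⇒ out
candidate 7: (m,n)=(1,-1) → π∥ = 1-1·λ ≈ -1.414214, π⊥ = 1-1·λ' ≈ 1.414214 ∈ [0.5, 1.5) ⇒ IN Λ
candidate 8: (m,n)=(4,-3) → π∥ = 4-3·λ ≈ -3.242641, π⊥ = 4-3·λ' ≈ 5.242641 ∉ [0.5, 1.5) ⇒ out

2, 5, 7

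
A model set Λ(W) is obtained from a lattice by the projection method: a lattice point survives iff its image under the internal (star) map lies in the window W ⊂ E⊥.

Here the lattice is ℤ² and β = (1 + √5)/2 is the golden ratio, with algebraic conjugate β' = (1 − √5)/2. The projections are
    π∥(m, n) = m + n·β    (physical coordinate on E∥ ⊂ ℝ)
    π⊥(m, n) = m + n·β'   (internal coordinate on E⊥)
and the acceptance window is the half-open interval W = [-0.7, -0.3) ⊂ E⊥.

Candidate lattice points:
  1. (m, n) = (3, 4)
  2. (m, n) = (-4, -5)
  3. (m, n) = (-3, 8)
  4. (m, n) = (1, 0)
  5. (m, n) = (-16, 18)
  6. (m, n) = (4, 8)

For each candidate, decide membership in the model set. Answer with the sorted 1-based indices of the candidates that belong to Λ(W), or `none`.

Numerically β ≈ 1.6180 and β' = −1/β ≈ -0.6180.
candidate 1: (m,n)=(3,4) → π∥ = 3+4·β ≈ 9.4721, π⊥ = 3+4·β' ≈ 0.5279 ∉ [-0.7, -0.3) ⇒ out
candidate 2: (m,n)=(-4,-5) → π∥ = -4-5·β ≈ -12.0902, π⊥ = -4-5·β' ≈ -0.9098 ∉ [-0.7, -0.3) ⇒ out
candidate 3: (m,n)=(-3,8) → π∥ = -3+8·β ≈ 9.9443, π⊥ = -3+8·β' ≈ -7.9443 ∉ [-0.7, -0.3) ⇒ out
candidate 4: (m,n)=(1,0) → π∥ = 1+0·β ≈ 1.0000, π⊥ = 1+0·β' ≈ 1.0000 ∉ [-0.7, -0.3) ⇒ out
candidate 5: (m,n)=(-16,18) → π∥ = -16+18·β ≈ 13.1246, π⊥ = -16+18·β' ≈ -27.1246 ∉ [-0.7, -0.3) ⇒ out
candidate 6: (m,n)=(4,8) → π∥ = 4+8·β ≈ 16.9443, π⊥ = 4+8·β' ≈ -0.9443 ∉ [-0.7, -0.3) ⇒ out

none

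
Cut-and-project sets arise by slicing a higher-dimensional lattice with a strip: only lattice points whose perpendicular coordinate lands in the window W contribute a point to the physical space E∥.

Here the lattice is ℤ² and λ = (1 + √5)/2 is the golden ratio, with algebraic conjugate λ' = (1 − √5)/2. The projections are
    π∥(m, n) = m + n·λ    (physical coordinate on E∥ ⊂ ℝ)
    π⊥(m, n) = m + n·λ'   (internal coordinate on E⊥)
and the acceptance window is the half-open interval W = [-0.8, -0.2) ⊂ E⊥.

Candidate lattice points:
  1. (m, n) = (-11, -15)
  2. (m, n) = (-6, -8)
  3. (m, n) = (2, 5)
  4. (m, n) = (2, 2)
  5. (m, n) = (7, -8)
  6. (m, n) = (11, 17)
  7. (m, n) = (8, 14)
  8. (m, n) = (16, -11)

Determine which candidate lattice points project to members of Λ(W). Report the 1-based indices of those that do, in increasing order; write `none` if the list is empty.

7

λ' = (1−√5)/2 ≈ -0.6180.
candidate 1: (m,n)=(-11,-15) → π∥ = -11-15·λ ≈ -35.2705, π⊥ = -11-15·λ' ≈ -1.7295 ∉ [-0.8, -0.2) ⇒ out
candidate 2: (m,n)=(-6,-8) → π∥ = -6-8·λ ≈ -18.9443, π⊥ = -6-8·λ' ≈ -1.0557 ∉ [-0.8, -0.2) ⇒ out
candidate 3: (m,n)=(2,5) → π∥ = 2+5·λ ≈ 10.0902, π⊥ = 2+5·λ' ≈ -1.0902 ∉ [-0.8, -0.2) ⇒ out
candidate 4: (m,n)=(2,2) → π∥ = 2+2·λ ≈ 5.2361, π⊥ = 2+2·λ' ≈ 0.7639 ∉ [-0.8, -0.2) ⇒ out
candidate 5: (m,n)=(7,-8) → π∥ = 7-8·λ ≈ -5.9443, π⊥ = 7-8·λ' ≈ 11.9443 ∉ [-0.8, -0.2) ⇒ out
candidate 6: (m,n)=(11,17) → π∥ = 11+17·λ ≈ 38.5066, π⊥ = 11+17·λ' ≈ 0.4934 ∉ [-0.8, -0.2) ⇒ out
candidate 7: (m,n)=(8,14) → π∥ = 8+14·λ ≈ 30.6525, π⊥ = 8+14·λ' ≈ -0.6525 ∈ [-0.8, -0.2) ⇒ IN Λ
candidate 8: (m,n)=(16,-11) → π∥ = 16-11·λ ≈ -1.7984, π⊥ = 16-11·λ' ≈ 22.7984 ∉ [-0.8, -0.2) ⇒ out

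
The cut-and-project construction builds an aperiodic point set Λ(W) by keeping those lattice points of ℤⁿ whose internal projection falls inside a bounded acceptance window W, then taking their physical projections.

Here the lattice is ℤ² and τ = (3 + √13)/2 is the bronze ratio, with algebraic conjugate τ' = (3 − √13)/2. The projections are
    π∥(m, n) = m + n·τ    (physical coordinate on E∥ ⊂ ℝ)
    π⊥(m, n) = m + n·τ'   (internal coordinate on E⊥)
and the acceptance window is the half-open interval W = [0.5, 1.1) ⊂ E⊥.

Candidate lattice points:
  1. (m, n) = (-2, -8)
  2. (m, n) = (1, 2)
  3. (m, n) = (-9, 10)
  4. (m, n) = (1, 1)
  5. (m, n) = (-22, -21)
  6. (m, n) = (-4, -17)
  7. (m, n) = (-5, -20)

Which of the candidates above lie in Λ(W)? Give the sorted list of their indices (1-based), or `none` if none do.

τ' = (3−√13)/2 ≈ -0.3028.
#1 (-2,-8): internal coord -2 + (-8)·τ' = +0.4222; +0.4222 ∉ [0.5, 1.1) → out
#2 (1,2): internal coord 1 + (2)·τ' = +0.3944; +0.3944 ∉ [0.5, 1.1) → out
#3 (-9,10): internal coord -9 + (10)·τ' = -12.0278; -12.0278 ∉ [0.5, 1.1) → out
#4 (1,1): internal coord 1 + (1)·τ' = +0.6972; +0.6972 ∈ [0.5, 1.1) → IN Λ
#5 (-22,-21): internal coord -22 + (-21)·τ' = -15.6417; -15.6417 ∉ [0.5, 1.1) → out
#6 (-4,-17): internal coord -4 + (-17)·τ' = +1.1472; +1.1472 ∉ [0.5, 1.1) → out
#7 (-5,-20): internal coord -5 + (-20)·τ' = +1.0555; +1.0555 ∈ [0.5, 1.1) → IN Λ

4, 7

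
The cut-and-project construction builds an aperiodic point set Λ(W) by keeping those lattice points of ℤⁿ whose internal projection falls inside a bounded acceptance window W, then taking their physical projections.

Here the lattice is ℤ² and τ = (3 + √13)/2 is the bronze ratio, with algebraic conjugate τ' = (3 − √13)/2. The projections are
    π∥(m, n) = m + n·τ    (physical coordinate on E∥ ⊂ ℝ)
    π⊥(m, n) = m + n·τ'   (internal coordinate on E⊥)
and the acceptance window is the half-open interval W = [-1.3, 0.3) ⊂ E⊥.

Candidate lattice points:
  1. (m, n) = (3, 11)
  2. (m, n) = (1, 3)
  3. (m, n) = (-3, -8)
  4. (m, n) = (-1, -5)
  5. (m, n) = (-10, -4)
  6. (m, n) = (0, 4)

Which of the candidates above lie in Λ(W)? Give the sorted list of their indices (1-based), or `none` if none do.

τ' = (3−√13)/2 ≈ -0.30278.
[1] lift (3,11): star map gives -0.33053; window check -1.3 ≤ -0.33053 < 0.3 is true → IN Λ
[2] lift (1,3): star map gives 0.09167; window check -1.3 ≤ 0.09167 < 0.3 is true → IN Λ
[3] lift (-3,-8): star map gives -0.57779; window check -1.3 ≤ -0.57779 < 0.3 is true → IN Λ
[4] lift (-1,-5): star map gives 0.51388; window check -1.3 ≤ 0.51388 < 0.3 is false → out
[5] lift (-10,-4): star map gives -8.78890; window check -1.3 ≤ -8.78890 < 0.3 is false → out
[6] lift (0,4): star map gives -1.21110; window check -1.3 ≤ -1.21110 < 0.3 is true → IN Λ

1, 2, 3, 6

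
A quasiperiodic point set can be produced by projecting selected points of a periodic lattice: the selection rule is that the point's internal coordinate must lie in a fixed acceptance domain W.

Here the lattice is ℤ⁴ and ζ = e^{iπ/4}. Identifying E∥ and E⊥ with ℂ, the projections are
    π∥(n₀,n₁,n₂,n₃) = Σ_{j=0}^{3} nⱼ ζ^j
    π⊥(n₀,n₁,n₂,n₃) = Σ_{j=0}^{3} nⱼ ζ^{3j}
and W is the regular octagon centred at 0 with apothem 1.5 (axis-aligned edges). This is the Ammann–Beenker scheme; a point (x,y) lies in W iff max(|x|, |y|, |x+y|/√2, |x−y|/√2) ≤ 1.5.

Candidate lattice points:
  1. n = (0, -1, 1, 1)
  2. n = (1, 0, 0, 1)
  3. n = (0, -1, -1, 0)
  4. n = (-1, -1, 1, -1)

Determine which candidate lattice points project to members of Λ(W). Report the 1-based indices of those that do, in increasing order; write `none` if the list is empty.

3

Internal map: ζ^{3j} for j=0..3 gives (1,0), (−√2/2,√2/2), (0,−1), (√2/2,√2/2).
candidate 1: n = (0, -1, 1, 1) → π⊥ ≈ (+1.414214, -1.000000); max(|x|,|y|,|x±y|/√2) = 1.707107 > 1.5 ⇒ ∉ W
candidate 2: n = (1, 0, 0, 1) → π⊥ ≈ (+1.707107, +0.707107); max(|x|,|y|,|x±y|/√2) = 1.707107 > 1.5 ⇒ ∉ W
candidate 3: n = (0, -1, -1, 0) → π⊥ ≈ (+0.707107, +0.292893); max(|x|,|y|,|x±y|/√2) = 0.707107 ≤ 1.5 ⇒ ∈ W
candidate 4: n = (-1, -1, 1, -1) → π⊥ ≈ (-1.000000, -2.414214); max(|x|,|y|,|x±y|/√2) = 2.414214 > 1.5 ⇒ ∉ W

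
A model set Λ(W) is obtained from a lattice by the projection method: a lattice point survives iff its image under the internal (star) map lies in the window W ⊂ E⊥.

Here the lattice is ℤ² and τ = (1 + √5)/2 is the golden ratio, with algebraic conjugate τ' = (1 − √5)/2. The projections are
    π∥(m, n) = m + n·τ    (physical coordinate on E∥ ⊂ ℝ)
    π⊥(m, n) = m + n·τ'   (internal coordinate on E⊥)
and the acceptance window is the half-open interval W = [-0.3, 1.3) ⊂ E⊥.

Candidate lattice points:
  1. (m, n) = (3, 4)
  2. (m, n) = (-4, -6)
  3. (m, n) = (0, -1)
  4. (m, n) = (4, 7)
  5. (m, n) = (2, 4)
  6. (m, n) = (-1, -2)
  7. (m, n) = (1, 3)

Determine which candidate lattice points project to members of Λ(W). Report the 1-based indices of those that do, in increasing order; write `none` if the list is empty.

1, 2, 3, 6

Compute τ' = (1−√5)/2 = -0.61803, so π⊥(m,n) = m -0.61803·n.
candidate 1: (m,n)=(3,4) → π∥ = 3+4·τ ≈ 9.47214, π⊥ = 3+4·τ' ≈ 0.52786 ∈ [-0.3, 1.3) ⇒ IN Λ
candidate 2: (m,n)=(-4,-6) → π∥ = -4-6·τ ≈ -13.70820, π⊥ = -4-6·τ' ≈ -0.29180 ∈ [-0.3, 1.3) ⇒ IN Λ
candidate 3: (m,n)=(0,-1) → π∥ = 0-1·τ ≈ -1.61803, π⊥ = 0-1·τ' ≈ 0.61803 ∈ [-0.3, 1.3) ⇒ IN Λ
candidate 4: (m,n)=(4,7) → π∥ = 4+7·τ ≈ 15.32624, π⊥ = 4+7·τ' ≈ -0.32624 ∉ [-0.3, 1.3) ⇒ out
candidate 5: (m,n)=(2,4) → π∥ = 2+4·τ ≈ 8.47214, π⊥ = 2+4·τ' ≈ -0.47214 ∉ [-0.3, 1.3) ⇒ out
candidate 6: (m,n)=(-1,-2) → π∥ = -1-2·τ ≈ -4.23607, π⊥ = -1-2·τ' ≈ 0.23607 ∈ [-0.3, 1.3) ⇒ IN Λ
candidate 7: (m,n)=(1,3) → π∥ = 1+3·τ ≈ 5.85410, π⊥ = 1+3·τ' ≈ -0.85410 ∉ [-0.3, 1.3) ⇒ out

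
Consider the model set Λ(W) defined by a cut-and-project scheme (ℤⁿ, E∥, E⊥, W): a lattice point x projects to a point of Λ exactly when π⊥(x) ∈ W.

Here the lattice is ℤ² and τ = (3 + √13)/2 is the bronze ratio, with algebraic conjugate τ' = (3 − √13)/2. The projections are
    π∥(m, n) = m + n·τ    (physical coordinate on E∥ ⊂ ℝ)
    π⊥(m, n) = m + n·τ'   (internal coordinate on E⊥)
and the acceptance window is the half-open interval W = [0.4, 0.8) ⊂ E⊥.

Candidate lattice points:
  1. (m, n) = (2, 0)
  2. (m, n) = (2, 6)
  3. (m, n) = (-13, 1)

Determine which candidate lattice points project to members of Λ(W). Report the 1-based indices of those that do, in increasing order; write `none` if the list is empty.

Numerically τ ≈ 3.302776 and τ' = −1/τ ≈ -0.302776.
candidate 1: (m,n)=(2,0) → π∥ = 2+0·τ ≈ 2.000000, π⊥ = 2+0·τ' ≈ 2.000000 ∉ [0.4, 0.8) ⇒ out
candidate 2: (m,n)=(2,6) → π∥ = 2+6·τ ≈ 21.816654, π⊥ = 2+6·τ' ≈ 0.183346 ∉ [0.4, 0.8) ⇒ out
candidate 3: (m,n)=(-13,1) → π∥ = -13+1·τ ≈ -9.697224, π⊥ = -13+1·τ' ≈ -13.302776 ∉ [0.4, 0.8) ⇒ out

none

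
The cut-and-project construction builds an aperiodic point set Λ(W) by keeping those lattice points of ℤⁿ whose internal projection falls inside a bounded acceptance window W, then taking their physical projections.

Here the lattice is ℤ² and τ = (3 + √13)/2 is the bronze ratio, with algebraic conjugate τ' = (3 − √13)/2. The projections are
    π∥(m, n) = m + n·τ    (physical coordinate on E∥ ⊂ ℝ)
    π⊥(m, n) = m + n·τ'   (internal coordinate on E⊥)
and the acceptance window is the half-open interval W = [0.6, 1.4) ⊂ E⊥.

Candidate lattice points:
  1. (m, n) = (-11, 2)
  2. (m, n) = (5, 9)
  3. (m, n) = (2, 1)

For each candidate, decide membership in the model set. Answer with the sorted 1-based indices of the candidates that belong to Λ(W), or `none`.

τ' = (3−√13)/2 ≈ -0.302776.
[1] lift (-11,2): star map gives -11.605551; window check 0.6 ≤ -11.605551 < 1.4 is false → out
[2] lift (5,9): star map gives 2.275019; window check 0.6 ≤ 2.275019 < 1.4 is false → out
[3] lift (2,1): star map gives 1.697224; window check 0.6 ≤ 1.697224 < 1.4 is false → out

none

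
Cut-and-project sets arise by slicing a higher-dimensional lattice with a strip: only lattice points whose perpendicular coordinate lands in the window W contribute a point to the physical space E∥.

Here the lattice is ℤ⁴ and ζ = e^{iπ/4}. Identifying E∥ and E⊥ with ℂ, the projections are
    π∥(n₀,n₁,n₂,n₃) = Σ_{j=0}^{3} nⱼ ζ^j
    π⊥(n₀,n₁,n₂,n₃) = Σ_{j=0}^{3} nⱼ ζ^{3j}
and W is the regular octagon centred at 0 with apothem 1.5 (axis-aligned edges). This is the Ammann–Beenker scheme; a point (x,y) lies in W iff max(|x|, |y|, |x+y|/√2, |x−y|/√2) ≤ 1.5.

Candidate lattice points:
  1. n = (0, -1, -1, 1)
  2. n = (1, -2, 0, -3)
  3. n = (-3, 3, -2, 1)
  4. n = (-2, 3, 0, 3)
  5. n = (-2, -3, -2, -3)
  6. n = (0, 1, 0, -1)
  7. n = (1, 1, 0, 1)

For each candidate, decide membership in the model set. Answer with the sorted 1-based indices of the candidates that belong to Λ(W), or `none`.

With ζ = e^{iπ/4} the internal vectors are ζ^0,ζ^3,ζ^6,ζ^9.
#1 (0, -1, -1, 1): internal (1.41421, 1.00000); octagon support 1.70711 vs apothem 1.5 → ∉ W
#2 (1, -2, 0, -3): internal (0.29289, -3.53553); octagon support 3.53553 vs apothem 1.5 → ∉ W
#3 (-3, 3, -2, 1): internal (-4.41421, 4.82843); octagon support 6.53553 vs apothem 1.5 → ∉ W
#4 (-2, 3, 0, 3): internal (-2.00000, 4.24264); octagon support 4.41421 vs apothem 1.5 → ∉ W
#5 (-2, -3, -2, -3): internal (-2.00000, -2.24264); octagon support 3.00000 vs apothem 1.5 → ∉ W
#6 (0, 1, 0, -1): internal (-1.41421, 0.00000); octagon support 1.41421 vs apothem 1.5 → ∈ W
#7 (1, 1, 0, 1): internal (1.00000, 1.41421); octagon support 1.70711 vs apothem 1.5 → ∉ W

6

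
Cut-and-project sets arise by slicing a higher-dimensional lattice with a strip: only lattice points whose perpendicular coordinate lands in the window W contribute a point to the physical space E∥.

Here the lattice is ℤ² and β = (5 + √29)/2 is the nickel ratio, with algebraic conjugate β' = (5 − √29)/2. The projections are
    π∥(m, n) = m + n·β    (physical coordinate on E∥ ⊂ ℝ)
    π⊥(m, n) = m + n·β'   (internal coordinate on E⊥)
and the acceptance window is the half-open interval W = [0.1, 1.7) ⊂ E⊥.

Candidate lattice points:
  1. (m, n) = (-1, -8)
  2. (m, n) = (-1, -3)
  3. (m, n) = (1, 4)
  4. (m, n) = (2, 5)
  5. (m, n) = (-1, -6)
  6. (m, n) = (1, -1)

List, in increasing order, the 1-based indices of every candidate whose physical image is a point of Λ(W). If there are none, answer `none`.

Compute β' = (5−√29)/2 = -0.1926, so π⊥(m,n) = m -0.1926·n.
#1 (-1,-8): internal coord -1 + (-8)·β' = +0.5407; +0.5407 ∈ [0.1, 1.7) → IN Λ
#2 (-1,-3): internal coord -1 + (-3)·β' = -0.4223; -0.4223 ∉ [0.1, 1.7) → out
#3 (1,4): internal coord 1 + (4)·β' = +0.2297; +0.2297 ∈ [0.1, 1.7) → IN Λ
#4 (2,5): internal coord 2 + (5)·β' = +1.0371; +1.0371 ∈ [0.1, 1.7) → IN Λ
#5 (-1,-6): internal coord -1 + (-6)·β' = +0.1555; +0.1555 ∈ [0.1, 1.7) → IN Λ
#6 (1,-1): internal coord 1 + (-1)·β' = +1.1926; +1.1926 ∈ [0.1, 1.7) → IN Λ

1, 3, 4, 5, 6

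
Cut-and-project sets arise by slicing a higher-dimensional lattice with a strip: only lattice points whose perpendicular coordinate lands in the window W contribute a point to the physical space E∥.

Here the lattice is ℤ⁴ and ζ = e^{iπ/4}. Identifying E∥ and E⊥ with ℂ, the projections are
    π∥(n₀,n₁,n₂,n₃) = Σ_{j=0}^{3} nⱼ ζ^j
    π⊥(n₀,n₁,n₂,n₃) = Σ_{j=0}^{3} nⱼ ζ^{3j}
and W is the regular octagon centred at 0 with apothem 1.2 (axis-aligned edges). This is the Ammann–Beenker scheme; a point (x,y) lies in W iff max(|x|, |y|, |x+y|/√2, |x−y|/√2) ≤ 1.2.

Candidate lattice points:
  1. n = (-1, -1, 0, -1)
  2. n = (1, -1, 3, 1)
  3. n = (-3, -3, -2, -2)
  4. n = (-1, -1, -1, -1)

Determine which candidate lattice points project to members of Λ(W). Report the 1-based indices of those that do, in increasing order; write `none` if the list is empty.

π⊥(n) = n₀ + n₁ζ³ + n₂ζ⁶ + n₃ζ⁹ where ζ = e^{iπ/4}.
#1 (-1, -1, 0, -1): internal (-1.0000, -1.4142); octagon support 1.7071 vs apothem 1.2 → ∉ W
#2 (1, -1, 3, 1): internal (2.4142, -3.0000); octagon support 3.8284 vs apothem 1.2 → ∉ W
#3 (-3, -3, -2, -2): internal (-2.2929, -1.5355); octagon support 2.7071 vs apothem 1.2 → ∉ W
#4 (-1, -1, -1, -1): internal (-1.0000, -0.4142); octagon support 1.0000 vs apothem 1.2 → ∈ W

4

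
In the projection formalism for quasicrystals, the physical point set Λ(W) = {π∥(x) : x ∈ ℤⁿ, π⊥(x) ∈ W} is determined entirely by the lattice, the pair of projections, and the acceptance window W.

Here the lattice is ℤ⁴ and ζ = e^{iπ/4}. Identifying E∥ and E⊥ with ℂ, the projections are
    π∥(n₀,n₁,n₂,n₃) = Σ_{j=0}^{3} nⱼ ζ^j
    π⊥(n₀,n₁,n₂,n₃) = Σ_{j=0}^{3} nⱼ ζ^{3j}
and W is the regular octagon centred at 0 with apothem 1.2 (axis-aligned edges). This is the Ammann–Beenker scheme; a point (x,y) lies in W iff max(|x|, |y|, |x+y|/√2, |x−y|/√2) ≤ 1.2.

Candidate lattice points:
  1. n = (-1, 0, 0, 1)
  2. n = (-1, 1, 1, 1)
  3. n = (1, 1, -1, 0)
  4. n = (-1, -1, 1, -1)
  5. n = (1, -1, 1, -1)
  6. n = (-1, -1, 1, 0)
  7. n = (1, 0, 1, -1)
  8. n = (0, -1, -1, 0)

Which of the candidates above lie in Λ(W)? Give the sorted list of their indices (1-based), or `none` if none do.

With ζ = e^{iπ/4} the internal vectors are ζ^0,ζ^3,ζ^6,ζ^9.
#1 (-1, 0, 0, 1): internal (-0.292893, 0.707107); octagon support 0.707107 vs apothem 1.2 → ∈ W
#2 (-1, 1, 1, 1): internal (-1.000000, 0.414214); octagon support 1.000000 vs apothem 1.2 → ∈ W
#3 (1, 1, -1, 0): internal (0.292893, 1.707107); octagon support 1.707107 vs apothem 1.2 → ∉ W
#4 (-1, -1, 1, -1): internal (-1.000000, -2.414214); octagon support 2.414214 vs apothem 1.2 → ∉ W
#5 (1, -1, 1, -1): internal (1.000000, -2.414214); octagon support 2.414214 vs apothem 1.2 → ∉ W
#6 (-1, -1, 1, 0): internal (-0.292893, -1.707107); octagon support 1.707107 vs apothem 1.2 → ∉ W
#7 (1, 0, 1, -1): internal (0.292893, -1.707107); octagon support 1.707107 vs apothem 1.2 → ∉ W
#8 (0, -1, -1, 0): internal (0.707107, 0.292893); octagon support 0.707107 vs apothem 1.2 → ∈ W

1, 2, 8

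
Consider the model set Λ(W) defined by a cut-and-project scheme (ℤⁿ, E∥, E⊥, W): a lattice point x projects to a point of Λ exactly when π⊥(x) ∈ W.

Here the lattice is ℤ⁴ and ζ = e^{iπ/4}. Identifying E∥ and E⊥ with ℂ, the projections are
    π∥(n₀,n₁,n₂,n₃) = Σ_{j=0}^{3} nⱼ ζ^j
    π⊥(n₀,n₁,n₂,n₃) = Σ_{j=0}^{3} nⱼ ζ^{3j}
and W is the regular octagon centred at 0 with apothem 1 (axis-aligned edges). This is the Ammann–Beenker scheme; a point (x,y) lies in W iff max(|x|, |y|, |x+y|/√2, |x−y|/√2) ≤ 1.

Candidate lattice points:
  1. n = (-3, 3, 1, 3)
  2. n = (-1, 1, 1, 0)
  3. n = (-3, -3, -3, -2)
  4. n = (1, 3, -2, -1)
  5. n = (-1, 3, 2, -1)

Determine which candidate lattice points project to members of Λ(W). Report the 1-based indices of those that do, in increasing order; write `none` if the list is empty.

With ζ = e^{iπ/4} the internal vectors are ζ^0,ζ^3,ζ^6,ζ^9.
#1 (-3, 3, 1, 3): internal (-3.00000, 3.24264); octagon support 4.41421 vs apothem 1 → ∉ W
#2 (-1, 1, 1, 0): internal (-1.70711, -0.29289); octagon support 1.70711 vs apothem 1 → ∉ W
#3 (-3, -3, -3, -2): internal (-2.29289, -0.53553); octagon support 2.29289 vs apothem 1 → ∉ W
#4 (1, 3, -2, -1): internal (-1.82843, 3.41421); octagon support 3.70711 vs apothem 1 → ∉ W
#5 (-1, 3, 2, -1): internal (-3.82843, -0.58579); octagon support 3.82843 vs apothem 1 → ∉ W

none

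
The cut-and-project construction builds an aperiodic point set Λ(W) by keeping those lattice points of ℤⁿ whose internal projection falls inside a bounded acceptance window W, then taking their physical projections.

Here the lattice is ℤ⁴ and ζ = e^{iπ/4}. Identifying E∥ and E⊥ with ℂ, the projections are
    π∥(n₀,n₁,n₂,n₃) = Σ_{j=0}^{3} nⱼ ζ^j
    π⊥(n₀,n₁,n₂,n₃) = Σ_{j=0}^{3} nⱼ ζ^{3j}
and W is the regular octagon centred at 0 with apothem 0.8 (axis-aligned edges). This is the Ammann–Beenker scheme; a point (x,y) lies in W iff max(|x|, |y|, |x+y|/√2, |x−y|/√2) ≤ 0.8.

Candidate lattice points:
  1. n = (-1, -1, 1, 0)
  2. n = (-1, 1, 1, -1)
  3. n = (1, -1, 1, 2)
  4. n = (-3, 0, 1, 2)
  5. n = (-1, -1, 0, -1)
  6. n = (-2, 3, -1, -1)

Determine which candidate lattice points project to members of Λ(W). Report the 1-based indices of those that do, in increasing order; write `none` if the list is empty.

none

π⊥(n) = n₀ + n₁ζ³ + n₂ζ⁶ + n₃ζ⁹ where ζ = e^{iπ/4}.
candidate 1: n = (-1, -1, 1, 0) → π⊥ ≈ (-0.29289, -1.70711); max(|x|,|y|,|x±y|/√2) = 1.70711 > 0.8 ⇒ ∉ W
candidate 2: n = (-1, 1, 1, -1) → π⊥ ≈ (-2.41421, -1.00000); max(|x|,|y|,|x±y|/√2) = 2.41421 > 0.8 ⇒ ∉ W
candidate 3: n = (1, -1, 1, 2) → π⊥ ≈ (+3.12132, -0.29289); max(|x|,|y|,|x±y|/√2) = 3.12132 > 0.8 ⇒ ∉ W
candidate 4: n = (-3, 0, 1, 2) → π⊥ ≈ (-1.58579, +0.41421); max(|x|,|y|,|x±y|/√2) = 1.58579 > 0.8 ⇒ ∉ W
candidate 5: n = (-1, -1, 0, -1) → π⊥ ≈ (-1.00000, -1.41421); max(|x|,|y|,|x±y|/√2) = 1.70711 > 0.8 ⇒ ∉ W
candidate 6: n = (-2, 3, -1, -1) → π⊥ ≈ (-4.82843, +2.41421); max(|x|,|y|,|x±y|/√2) = 5.12132 > 0.8 ⇒ ∉ W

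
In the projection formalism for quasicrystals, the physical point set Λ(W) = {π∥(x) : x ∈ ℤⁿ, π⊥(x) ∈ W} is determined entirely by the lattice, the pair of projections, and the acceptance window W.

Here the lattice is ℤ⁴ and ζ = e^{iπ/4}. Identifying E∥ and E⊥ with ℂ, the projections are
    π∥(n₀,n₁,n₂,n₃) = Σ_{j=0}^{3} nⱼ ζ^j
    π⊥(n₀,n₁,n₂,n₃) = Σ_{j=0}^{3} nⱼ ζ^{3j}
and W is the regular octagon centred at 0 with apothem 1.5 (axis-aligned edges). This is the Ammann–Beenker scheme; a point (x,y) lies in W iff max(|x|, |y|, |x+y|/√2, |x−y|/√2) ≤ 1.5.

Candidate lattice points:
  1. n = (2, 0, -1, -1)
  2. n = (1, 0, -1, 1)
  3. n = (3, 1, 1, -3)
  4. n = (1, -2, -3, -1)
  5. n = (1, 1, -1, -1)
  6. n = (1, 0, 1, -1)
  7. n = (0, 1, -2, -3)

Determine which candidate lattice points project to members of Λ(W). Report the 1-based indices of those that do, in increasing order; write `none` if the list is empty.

Internal map: ζ^{3j} for j=0..3 gives (1,0), (−√2/2,√2/2), (0,−1), (√2/2,√2/2).
candidate 1: n = (2, 0, -1, -1) → π⊥ ≈ (+1.292893, +0.292893); max(|x|,|y|,|x±y|/√2) = 1.292893 ≤ 1.5 ⇒ ∈ W
candidate 2: n = (1, 0, -1, 1) → π⊥ ≈ (+1.707107, +1.707107); max(|x|,|y|,|x±y|/√2) = 2.414214 > 1.5 ⇒ ∉ W
candidate 3: n = (3, 1, 1, -3) → π⊥ ≈ (+0.171573, -2.414214); max(|x|,|y|,|x±y|/√2) = 2.414214 > 1.5 ⇒ ∉ W
candidate 4: n = (1, -2, -3, -1) → π⊥ ≈ (+1.707107, +0.878680); max(|x|,|y|,|x±y|/√2) = 1.828427 > 1.5 ⇒ ∉ W
candidate 5: n = (1, 1, -1, -1) → π⊥ ≈ (-0.414214, +1.000000); max(|x|,|y|,|x±y|/√2) = 1.000000 ≤ 1.5 ⇒ ∈ W
candidate 6: n = (1, 0, 1, -1) → π⊥ ≈ (+0.292893, -1.707107); max(|x|,|y|,|x±y|/√2) = 1.707107 > 1.5 ⇒ ∉ W
candidate 7: n = (0, 1, -2, -3) → π⊥ ≈ (-2.828427, +0.585786); max(|x|,|y|,|x±y|/√2) = 2.828427 > 1.5 ⇒ ∉ W

1, 5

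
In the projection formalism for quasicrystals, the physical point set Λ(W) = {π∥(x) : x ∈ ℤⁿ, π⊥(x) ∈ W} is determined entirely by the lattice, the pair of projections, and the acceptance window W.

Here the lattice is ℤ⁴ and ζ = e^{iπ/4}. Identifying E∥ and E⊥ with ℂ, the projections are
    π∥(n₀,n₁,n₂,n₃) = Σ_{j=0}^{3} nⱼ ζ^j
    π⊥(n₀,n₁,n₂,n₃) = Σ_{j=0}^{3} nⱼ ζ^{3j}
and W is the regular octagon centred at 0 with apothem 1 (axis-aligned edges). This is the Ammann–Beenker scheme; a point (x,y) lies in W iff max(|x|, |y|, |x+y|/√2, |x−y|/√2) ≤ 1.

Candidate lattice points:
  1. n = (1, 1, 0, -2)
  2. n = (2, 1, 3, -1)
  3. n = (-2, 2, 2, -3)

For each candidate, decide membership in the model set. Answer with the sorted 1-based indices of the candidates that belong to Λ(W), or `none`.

none

Internal map: ζ^{3j} for j=0..3 gives (1,0), (−√2/2,√2/2), (0,−1), (√2/2,√2/2).
#1 (1, 1, 0, -2): internal (-1.121320, -0.707107); octagon support 1.292893 vs apothem 1 → ∉ W
#2 (2, 1, 3, -1): internal (0.585786, -3.000000); octagon support 3.000000 vs apothem 1 → ∉ W
#3 (-2, 2, 2, -3): internal (-5.535534, -2.707107); octagon support 5.828427 vs apothem 1 → ∉ W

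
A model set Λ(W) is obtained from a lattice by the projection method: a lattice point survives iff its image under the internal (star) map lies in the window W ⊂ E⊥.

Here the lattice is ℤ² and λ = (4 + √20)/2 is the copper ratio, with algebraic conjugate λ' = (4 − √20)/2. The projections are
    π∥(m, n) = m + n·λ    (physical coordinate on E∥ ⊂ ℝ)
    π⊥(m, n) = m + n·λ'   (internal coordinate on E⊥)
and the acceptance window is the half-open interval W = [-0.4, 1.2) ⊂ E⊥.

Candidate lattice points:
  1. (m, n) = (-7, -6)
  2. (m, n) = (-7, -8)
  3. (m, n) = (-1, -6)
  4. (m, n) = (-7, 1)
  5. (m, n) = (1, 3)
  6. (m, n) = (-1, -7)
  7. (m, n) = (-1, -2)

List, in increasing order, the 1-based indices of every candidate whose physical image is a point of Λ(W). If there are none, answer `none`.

3, 5, 6

Numerically λ ≈ 4.2361 and λ' = −1/λ ≈ -0.2361.
#1 (-7,-6): internal coord -7 + (-6)·λ' = -5.5836; -5.5836 ∉ [-0.4, 1.2) → out
#2 (-7,-8): internal coord -7 + (-8)·λ' = -5.1115; -5.1115 ∉ [-0.4, 1.2) → out
#3 (-1,-6): internal coord -1 + (-6)·λ' = +0.4164; +0.4164 ∈ [-0.4, 1.2) → IN Λ
#4 (-7,1): internal coord -7 + (1)·λ' = -7.2361; -7.2361 ∉ [-0.4, 1.2) → out
#5 (1,3): internal coord 1 + (3)·λ' = +0.2918; +0.2918 ∈ [-0.4, 1.2) → IN Λ
#6 (-1,-7): internal coord -1 + (-7)·λ' = +0.6525; +0.6525 ∈ [-0.4, 1.2) → IN Λ
#7 (-1,-2): internal coord -1 + (-2)·λ' = -0.5279; -0.5279 ∉ [-0.4, 1.2) → out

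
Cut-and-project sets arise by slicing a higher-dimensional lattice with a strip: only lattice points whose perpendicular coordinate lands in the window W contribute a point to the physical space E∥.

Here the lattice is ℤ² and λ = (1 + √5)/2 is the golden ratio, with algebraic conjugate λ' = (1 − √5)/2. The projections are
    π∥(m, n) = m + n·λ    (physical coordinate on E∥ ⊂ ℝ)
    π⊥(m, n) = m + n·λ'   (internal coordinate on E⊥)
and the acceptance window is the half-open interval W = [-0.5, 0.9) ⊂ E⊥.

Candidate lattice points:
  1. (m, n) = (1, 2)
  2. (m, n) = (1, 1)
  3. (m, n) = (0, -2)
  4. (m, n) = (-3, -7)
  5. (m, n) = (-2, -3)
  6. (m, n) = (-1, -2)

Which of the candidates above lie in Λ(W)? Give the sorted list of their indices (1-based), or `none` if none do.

1, 2, 5, 6

λ' = (1−√5)/2 ≈ -0.61803.
#1 (1,2): internal coord 1 + (2)·λ' = -0.23607; -0.23607 ∈ [-0.5, 0.9) → IN Λ
#2 (1,1): internal coord 1 + (1)·λ' = +0.38197; +0.38197 ∈ [-0.5, 0.9) → IN Λ
#3 (0,-2): internal coord 0 + (-2)·λ' = +1.23607; +1.23607 ∉ [-0.5, 0.9) → out
#4 (-3,-7): internal coord -3 + (-7)·λ' = +1.32624; +1.32624 ∉ [-0.5, 0.9) → out
#5 (-2,-3): internal coord -2 + (-3)·λ' = -0.14590; -0.14590 ∈ [-0.5, 0.9) → IN Λ
#6 (-1,-2): internal coord -1 + (-2)·λ' = +0.23607; +0.23607 ∈ [-0.5, 0.9) → IN Λ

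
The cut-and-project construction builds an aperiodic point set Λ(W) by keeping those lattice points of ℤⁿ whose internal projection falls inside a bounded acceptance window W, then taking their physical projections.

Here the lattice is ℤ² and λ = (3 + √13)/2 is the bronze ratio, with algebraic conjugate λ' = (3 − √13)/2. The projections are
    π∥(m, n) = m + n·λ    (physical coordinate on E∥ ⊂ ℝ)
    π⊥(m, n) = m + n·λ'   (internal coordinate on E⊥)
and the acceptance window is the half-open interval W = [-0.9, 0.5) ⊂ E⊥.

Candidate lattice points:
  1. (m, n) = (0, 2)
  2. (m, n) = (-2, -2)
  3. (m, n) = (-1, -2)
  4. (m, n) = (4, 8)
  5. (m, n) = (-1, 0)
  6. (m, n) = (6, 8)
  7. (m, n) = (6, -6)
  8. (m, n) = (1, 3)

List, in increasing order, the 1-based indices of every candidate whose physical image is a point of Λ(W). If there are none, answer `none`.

1, 3, 8

Numerically λ ≈ 3.30278 and λ' = −1/λ ≈ -0.30278.
#1 (0,2): internal coord 0 + (2)·λ' = -0.60555; -0.60555 ∈ [-0.9, 0.5) → IN Λ
#2 (-2,-2): internal coord -2 + (-2)·λ' = -1.39445; -1.39445 ∉ [-0.9, 0.5) → out
#3 (-1,-2): internal coord -1 + (-2)·λ' = -0.39445; -0.39445 ∈ [-0.9, 0.5) → IN Λ
#4 (4,8): internal coord 4 + (8)·λ' = +1.57779; +1.57779 ∉ [-0.9, 0.5) → out
#5 (-1,0): internal coord -1 + (0)·λ' = -1.00000; -1.00000 ∉ [-0.9, 0.5) → out
#6 (6,8): internal coord 6 + (8)·λ' = +3.57779; +3.57779 ∉ [-0.9, 0.5) → out
#7 (6,-6): internal coord 6 + (-6)·λ' = +7.81665; +7.81665 ∉ [-0.9, 0.5) → out
#8 (1,3): internal coord 1 + (3)·λ' = +0.09167; +0.09167 ∈ [-0.9, 0.5) → IN Λ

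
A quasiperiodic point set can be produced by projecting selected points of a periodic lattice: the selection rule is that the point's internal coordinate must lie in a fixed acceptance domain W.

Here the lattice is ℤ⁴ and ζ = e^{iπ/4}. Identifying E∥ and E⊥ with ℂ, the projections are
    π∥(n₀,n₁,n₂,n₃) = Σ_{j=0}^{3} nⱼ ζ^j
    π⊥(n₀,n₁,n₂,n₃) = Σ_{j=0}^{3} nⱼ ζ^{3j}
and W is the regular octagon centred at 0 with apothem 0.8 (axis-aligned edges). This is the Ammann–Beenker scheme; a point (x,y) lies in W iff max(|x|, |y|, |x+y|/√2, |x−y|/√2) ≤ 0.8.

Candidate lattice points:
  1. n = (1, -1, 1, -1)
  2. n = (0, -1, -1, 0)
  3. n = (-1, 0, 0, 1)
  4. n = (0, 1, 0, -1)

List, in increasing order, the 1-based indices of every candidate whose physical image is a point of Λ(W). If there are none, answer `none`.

Internal map: ζ^{3j} for j=0..3 gives (1,0), (−√2/2,√2/2), (0,−1), (√2/2,√2/2).
#1 (1, -1, 1, -1): internal (1.0000, -2.4142); octagon support 2.4142 vs apothem 0.8 → ∉ W
#2 (0, -1, -1, 0): internal (0.7071, 0.2929); octagon support 0.7071 vs apothem 0.8 → ∈ W
#3 (-1, 0, 0, 1): internal (-0.2929, 0.7071); octagon support 0.7071 vs apothem 0.8 → ∈ W
#4 (0, 1, 0, -1): internal (-1.4142, 0.0000); octagon support 1.4142 vs apothem 0.8 → ∉ W

2, 3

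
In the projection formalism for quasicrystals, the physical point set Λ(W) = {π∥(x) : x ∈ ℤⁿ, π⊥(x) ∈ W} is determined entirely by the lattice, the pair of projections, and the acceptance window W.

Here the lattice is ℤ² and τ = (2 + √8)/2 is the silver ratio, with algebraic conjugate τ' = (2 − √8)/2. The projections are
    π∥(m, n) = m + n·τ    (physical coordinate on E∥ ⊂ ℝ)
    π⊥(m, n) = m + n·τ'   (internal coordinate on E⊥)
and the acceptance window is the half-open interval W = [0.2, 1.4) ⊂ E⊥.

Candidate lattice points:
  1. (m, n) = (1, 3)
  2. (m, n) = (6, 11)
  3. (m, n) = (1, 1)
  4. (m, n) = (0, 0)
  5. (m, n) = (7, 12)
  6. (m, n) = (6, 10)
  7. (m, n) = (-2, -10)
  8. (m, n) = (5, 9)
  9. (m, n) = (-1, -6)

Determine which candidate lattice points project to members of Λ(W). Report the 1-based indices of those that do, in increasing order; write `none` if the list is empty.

3, 8

Compute τ' = (2−√8)/2 = -0.41421, so π⊥(m,n) = m -0.41421·n.
#1 (1,3): internal coord 1 + (3)·τ' = -0.24264; -0.24264 ∉ [0.2, 1.4) → out
#2 (6,11): internal coord 6 + (11)·τ' = +1.44365; +1.44365 ∉ [0.2, 1.4) → out
#3 (1,1): internal coord 1 + (1)·τ' = +0.58579; +0.58579 ∈ [0.2, 1.4) → IN Λ
#4 (0,0): internal coord 0 + (0)·τ' = +0.00000; +0.00000 ∉ [0.2, 1.4) → out
#5 (7,12): internal coord 7 + (12)·τ' = +2.02944; +2.02944 ∉ [0.2, 1.4) → out
#6 (6,10): internal coord 6 + (10)·τ' = +1.85786; +1.85786 ∉ [0.2, 1.4) → out
#7 (-2,-10): internal coord -2 + (-10)·τ' = +2.14214; +2.14214 ∉ [0.2, 1.4) → out
#8 (5,9): internal coord 5 + (9)·τ' = +1.27208; +1.27208 ∈ [0.2, 1.4) → IN Λ
#9 (-1,-6): internal coord -1 + (-6)·τ' = +1.48528; +1.48528 ∉ [0.2, 1.4) → out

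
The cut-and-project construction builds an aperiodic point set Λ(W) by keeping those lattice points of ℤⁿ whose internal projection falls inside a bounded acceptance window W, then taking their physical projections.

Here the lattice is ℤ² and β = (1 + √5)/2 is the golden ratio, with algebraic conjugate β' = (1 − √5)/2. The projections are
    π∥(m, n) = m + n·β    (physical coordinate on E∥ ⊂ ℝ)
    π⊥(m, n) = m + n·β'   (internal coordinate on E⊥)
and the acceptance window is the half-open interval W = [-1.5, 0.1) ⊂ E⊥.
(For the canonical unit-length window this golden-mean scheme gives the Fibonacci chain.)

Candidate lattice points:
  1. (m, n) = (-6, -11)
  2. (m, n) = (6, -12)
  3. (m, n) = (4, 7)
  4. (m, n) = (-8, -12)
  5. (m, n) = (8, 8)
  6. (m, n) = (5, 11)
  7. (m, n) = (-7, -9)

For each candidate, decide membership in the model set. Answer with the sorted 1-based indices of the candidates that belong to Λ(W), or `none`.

3, 4, 7

β' = (1−√5)/2 ≈ -0.6180.
[1] lift (-6,-11): star map gives 0.7984; window check -1.5 ≤ 0.7984 < 0.1 is false → out
[2] lift (6,-12): star map gives 13.4164; window check -1.5 ≤ 13.4164 < 0.1 is false → out
[3] lift (4,7): star map gives -0.3262; window check -1.5 ≤ -0.3262 < 0.1 is true → IN Λ
[4] lift (-8,-12): star map gives -0.5836; window check -1.5 ≤ -0.5836 < 0.1 is true → IN Λ
[5] lift (8,8): star map gives 3.0557; window check -1.5 ≤ 3.0557 < 0.1 is false → out
[6] lift (5,11): star map gives -1.7984; window check -1.5 ≤ -1.7984 < 0.1 is false → out
[7] lift (-7,-9): star map gives -1.4377; window check -1.5 ≤ -1.4377 < 0.1 is true → IN Λ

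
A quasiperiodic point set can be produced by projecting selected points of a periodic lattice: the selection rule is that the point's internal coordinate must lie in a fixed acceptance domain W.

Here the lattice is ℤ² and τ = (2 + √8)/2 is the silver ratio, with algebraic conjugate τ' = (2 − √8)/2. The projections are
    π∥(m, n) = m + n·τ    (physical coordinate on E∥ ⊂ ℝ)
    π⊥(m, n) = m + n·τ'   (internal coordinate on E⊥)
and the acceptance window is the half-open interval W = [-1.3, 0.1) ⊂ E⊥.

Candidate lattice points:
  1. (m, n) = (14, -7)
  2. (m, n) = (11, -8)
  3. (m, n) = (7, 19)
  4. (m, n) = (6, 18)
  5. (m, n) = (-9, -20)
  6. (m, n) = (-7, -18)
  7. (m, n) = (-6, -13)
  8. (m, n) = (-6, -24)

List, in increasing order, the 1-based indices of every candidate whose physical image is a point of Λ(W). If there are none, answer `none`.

Compute τ' = (2−√8)/2 = -0.414214, so π⊥(m,n) = m -0.414214·n.
#1 (14,-7): internal coord 14 + (-7)·τ' = +16.899495; +16.899495 ∉ [-1.3, 0.1) → out
#2 (11,-8): internal coord 11 + (-8)·τ' = +14.313708; +14.313708 ∉ [-1.3, 0.1) → out
#3 (7,19): internal coord 7 + (19)·τ' = -0.870058; -0.870058 ∈ [-1.3, 0.1) → IN Λ
#4 (6,18): internal coord 6 + (18)·τ' = -1.455844; -1.455844 ∉ [-1.3, 0.1) → out
#5 (-9,-20): internal coord -9 + (-20)·τ' = -0.715729; -0.715729 ∈ [-1.3, 0.1) → IN Λ
#6 (-7,-18): internal coord -7 + (-18)·τ' = +0.455844; +0.455844 ∉ [-1.3, 0.1) → out
#7 (-6,-13): internal coord -6 + (-13)·τ' = -0.615224; -0.615224 ∈ [-1.3, 0.1) → IN Λ
#8 (-6,-24): internal coord -6 + (-24)·τ' = +3.941125; +3.941125 ∉ [-1.3, 0.1) → out

3, 5, 7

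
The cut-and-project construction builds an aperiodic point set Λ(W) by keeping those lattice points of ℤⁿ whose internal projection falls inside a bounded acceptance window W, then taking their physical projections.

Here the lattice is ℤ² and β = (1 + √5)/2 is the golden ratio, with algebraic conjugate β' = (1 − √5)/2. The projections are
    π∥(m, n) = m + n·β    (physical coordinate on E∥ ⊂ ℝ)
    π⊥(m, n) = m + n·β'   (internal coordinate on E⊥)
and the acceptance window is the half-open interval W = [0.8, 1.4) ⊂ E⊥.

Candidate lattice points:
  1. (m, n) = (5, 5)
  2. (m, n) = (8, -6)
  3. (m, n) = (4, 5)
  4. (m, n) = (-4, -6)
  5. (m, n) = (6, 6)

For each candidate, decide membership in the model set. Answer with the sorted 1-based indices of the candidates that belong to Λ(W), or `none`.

Compute β' = (1−√5)/2 = -0.61803, so π⊥(m,n) = m -0.61803·n.
#1 (5,5): internal coord 5 + (5)·β' = +1.90983; +1.90983 ∉ [0.8, 1.4) → out
#2 (8,-6): internal coord 8 + (-6)·β' = +11.70820; +11.70820 ∉ [0.8, 1.4) → out
#3 (4,5): internal coord 4 + (5)·β' = +0.90983; +0.90983 ∈ [0.8, 1.4) → IN Λ
#4 (-4,-6): internal coord -4 + (-6)·β' = -0.29180; -0.29180 ∉ [0.8, 1.4) → out
#5 (6,6): internal coord 6 + (6)·β' = +2.29180; +2.29180 ∉ [0.8, 1.4) → out

3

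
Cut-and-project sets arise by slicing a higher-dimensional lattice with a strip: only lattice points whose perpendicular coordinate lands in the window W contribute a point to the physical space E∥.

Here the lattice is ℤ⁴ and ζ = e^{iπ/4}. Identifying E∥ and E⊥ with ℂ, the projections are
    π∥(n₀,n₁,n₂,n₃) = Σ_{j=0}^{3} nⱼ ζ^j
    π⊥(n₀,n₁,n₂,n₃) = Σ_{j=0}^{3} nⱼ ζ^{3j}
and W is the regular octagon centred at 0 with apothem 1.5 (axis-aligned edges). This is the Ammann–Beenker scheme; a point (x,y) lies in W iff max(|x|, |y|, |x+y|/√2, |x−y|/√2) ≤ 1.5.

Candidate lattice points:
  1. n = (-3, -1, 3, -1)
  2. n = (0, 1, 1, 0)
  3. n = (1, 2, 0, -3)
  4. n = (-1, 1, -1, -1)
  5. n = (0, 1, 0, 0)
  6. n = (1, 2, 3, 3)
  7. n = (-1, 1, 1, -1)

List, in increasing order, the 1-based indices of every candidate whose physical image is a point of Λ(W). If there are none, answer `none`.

Internal map: ζ^{3j} for j=0..3 gives (1,0), (−√2/2,√2/2), (0,−1), (√2/2,√2/2).
#1 (-3, -1, 3, -1): internal (-3.0000, -4.4142); octagon support 5.2426 vs apothem 1.5 → ∉ W
#2 (0, 1, 1, 0): internal (-0.7071, -0.2929); octagon support 0.7071 vs apothem 1.5 → ∈ W
#3 (1, 2, 0, -3): internal (-2.5355, -0.7071); octagon support 2.5355 vs apothem 1.5 → ∉ W
#4 (-1, 1, -1, -1): internal (-2.4142, 1.0000); octagon support 2.4142 vs apothem 1.5 → ∉ W
#5 (0, 1, 0, 0): internal (-0.7071, 0.7071); octagon support 1.0000 vs apothem 1.5 → ∈ W
#6 (1, 2, 3, 3): internal (1.7071, 0.5355); octagon support 1.7071 vs apothem 1.5 → ∉ W
#7 (-1, 1, 1, -1): internal (-2.4142, -1.0000); octagon support 2.4142 vs apothem 1.5 → ∉ W

2, 5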